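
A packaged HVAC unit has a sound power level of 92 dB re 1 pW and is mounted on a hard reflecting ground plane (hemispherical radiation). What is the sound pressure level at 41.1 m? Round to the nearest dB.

52 dB

Free-field hemispherical radiation: L_p = L_w − 10·log₁₀(2π·r²), r = 41.1 m.
2π·r² = 1.061e+04 m², 10·log₁₀ of that is 40.259 dB.
L_p = 92 − 40.259 = 51.74 dB.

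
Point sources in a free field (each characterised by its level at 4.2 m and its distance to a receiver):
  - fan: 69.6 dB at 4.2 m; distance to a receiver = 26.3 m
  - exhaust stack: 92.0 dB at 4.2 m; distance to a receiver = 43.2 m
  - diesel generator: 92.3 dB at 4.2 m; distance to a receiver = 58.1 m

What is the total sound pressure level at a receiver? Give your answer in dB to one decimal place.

73.8 dB

Apply inverse-square spreading to bring every level to the receiver, then sum 10^(L/10).
fan: 69.6 − 20·log₁₀(26.3/4.2) = 69.6 − 15.93 = 53.67 dB.
exhaust stack: 92.0 − 20·log₁₀(43.2/4.2) = 92.0 − 20.24 = 71.76 dB.
diesel generator: 92.3 − 20·log₁₀(58.1/4.2) = 92.3 − 22.82 = 69.48 dB.
Σ 10^(L/10) = 2.409e+07 → L_total = 10·log₁₀(2.409e+07) = 73.82 dB.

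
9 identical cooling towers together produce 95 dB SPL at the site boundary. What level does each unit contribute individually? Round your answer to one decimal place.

85.5 dB SPL

Dividing the total intensity by 9 lowers the level by 10·log₁₀ 9 = 9.542 dB: L₁ = 95 − 9.542.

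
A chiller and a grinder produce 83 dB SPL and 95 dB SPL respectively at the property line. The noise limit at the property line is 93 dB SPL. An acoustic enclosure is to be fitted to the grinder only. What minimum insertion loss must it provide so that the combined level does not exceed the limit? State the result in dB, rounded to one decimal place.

Fixed contribution from the other source: Σ 10^(L/10) = 10^(83/10) = 1.995e+08 (83.00 dB SPL).
The limit corresponds to 10^(93/10) = 1.995e+09; subtracting the fixed part leaves 1.796e+09 for the grinder, i.e. 92.54 dB SPL.
So the grinder must be reduced from 95 to 92.54 dB SPL: IL = 2.46 dB.

2.5 dB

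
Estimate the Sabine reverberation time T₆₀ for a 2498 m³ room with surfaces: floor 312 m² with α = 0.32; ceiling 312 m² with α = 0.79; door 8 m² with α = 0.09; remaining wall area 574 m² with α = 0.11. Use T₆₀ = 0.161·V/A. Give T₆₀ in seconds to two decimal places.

0.98 s

A = Σ Sᵢαᵢ = 312·0.32 + 312·0.79 + 8·0.09 + 574·0.11 = 410.18 m².
T₆₀ = 0.161·V/A = 0.161·2498/410.18 = 0.980 s.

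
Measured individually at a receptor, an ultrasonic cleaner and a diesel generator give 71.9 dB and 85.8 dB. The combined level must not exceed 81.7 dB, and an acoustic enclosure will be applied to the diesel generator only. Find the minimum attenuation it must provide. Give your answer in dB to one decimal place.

4.6 dB

Fixed contribution from the other source: Σ 10^(L/10) = 10^(71.9/10) = 1.549e+07 (71.90 dB).
The limit corresponds to 10^(81.7/10) = 1.479e+08; subtracting the fixed part leaves 1.324e+08 for the diesel generator, i.e. 81.22 dB.
So the diesel generator must be reduced from 85.8 to 81.22 dB: IL = 4.58 dB.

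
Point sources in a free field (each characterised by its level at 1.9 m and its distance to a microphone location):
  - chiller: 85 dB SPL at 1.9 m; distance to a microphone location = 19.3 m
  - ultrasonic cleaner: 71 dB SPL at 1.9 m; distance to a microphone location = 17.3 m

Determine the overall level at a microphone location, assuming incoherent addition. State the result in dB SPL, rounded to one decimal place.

Apply inverse-square spreading to bring every level to the receiver, then sum 10^(L/10).
chiller: 85 − 20·log₁₀(19.3/1.9) = 85 − 20.14 = 64.86 dB SPL.
ultrasonic cleaner: 71 − 20·log₁₀(17.3/1.9) = 71 − 19.19 = 51.81 dB SPL.
Σ 10^(L/10) = 3.217e+06 → L_total = 10·log₁₀(3.217e+06) = 65.07 dB SPL.

65.1 dB SPL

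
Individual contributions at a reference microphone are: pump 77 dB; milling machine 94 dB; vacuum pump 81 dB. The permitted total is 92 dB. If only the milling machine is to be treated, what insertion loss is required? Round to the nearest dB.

Everything except the milling machine sums to 10^(77/10) + 10^(81/10) = 1.760e+08 in linear terms, 82.46 dB.
To meet 92 dB overall, the treated milling machine may contribute at most 10^(92/10) − 1.760e+08 = 1.409e+09, i.e. 91.49 dB.
So the milling machine must be reduced from 94 to 91.49 dB: IL = 2.51 dB.

3 dB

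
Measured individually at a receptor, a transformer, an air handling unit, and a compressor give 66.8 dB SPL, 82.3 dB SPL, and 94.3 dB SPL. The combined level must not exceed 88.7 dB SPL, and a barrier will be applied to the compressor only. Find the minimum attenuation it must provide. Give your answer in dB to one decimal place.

6.8 dB

Everything except the compressor sums to 10^(66.8/10) + 10^(82.3/10) = 1.746e+08 in linear terms, 82.42 dB SPL.
To meet 88.7 dB SPL overall, the treated compressor may contribute at most 10^(88.7/10) − 1.746e+08 = 5.667e+08, i.e. 87.53 dB SPL.
So the compressor must be reduced from 94.3 to 87.53 dB SPL: IL = 6.77 dB.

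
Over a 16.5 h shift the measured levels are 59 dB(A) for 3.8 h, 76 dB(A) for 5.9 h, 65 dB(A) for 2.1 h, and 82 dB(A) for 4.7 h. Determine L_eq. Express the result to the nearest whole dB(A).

78 dB(A)

The energy average is taken in the linear domain: L_eq = 10·log₁₀[(Σ tᵢ·10^(Lᵢ/10))/T], T = 16.5 h.
Σ tᵢ·10^(Lᵢ/10) = 3.8·10^(59/10) + 5.9·10^(76/10) + 2.1·10^(65/10) + 4.7·10^(82/10) = 9.894e+08.
L_eq = 10·log₁₀(9.894e+08/16.5) = 77.78 dB(A).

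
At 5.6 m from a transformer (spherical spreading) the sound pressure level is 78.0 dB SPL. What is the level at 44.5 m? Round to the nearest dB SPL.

Spherical spreading from a point source gives a 20·log₁₀(r₂/r₁) drop.
L₂ = 78.0 − 20·log₁₀(44.5/5.6) = 78.0 − 18.003 = 60.00 dB SPL.

60 dB SPL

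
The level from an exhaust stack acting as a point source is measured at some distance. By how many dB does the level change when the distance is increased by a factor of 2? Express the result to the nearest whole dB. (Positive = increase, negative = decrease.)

-6 dB

A point source loses 6 dB per doubling of distance; generally ΔL = −20·log₁₀(r₂/r₁).
ΔL = −20·log₁₀(2) = -6.02 dB.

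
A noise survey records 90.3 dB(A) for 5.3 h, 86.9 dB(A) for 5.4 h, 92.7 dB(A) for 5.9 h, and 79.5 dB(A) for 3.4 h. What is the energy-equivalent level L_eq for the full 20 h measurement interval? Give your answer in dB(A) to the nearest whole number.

90 dB(A)

Weight each interval's intensity by its duration and average over T = 20 h:
Σ tᵢ·10^(Lᵢ/10) = 5.3·10^(90.3/10) + 5.4·10^(86.9/10) + 5.9·10^(92.7/10) + 3.4·10^(79.5/10) = 1.961e+10.
L_eq = 10·log₁₀(1.961e+10/20) = 89.92 dB(A).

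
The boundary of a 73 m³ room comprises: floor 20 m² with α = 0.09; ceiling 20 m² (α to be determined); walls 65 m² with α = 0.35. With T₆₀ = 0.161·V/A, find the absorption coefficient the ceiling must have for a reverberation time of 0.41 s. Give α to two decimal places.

From T₆₀ = 0.161·V/A, the target T₆₀ = 0.41 s needs A = 0.161·73/0.41 = 28.67 m².
Absorption from the other surfaces = 20·0.09 + 65·0.35 = 24.55 m², so the ceiling must supply 4.12 m² over 20 m².
α = 4.12/20 = 0.206.

0.21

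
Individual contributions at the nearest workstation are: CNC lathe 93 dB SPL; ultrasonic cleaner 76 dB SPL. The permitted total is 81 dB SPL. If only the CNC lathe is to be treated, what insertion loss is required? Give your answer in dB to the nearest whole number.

Everything except the CNC lathe sums to 10^(76/10) = 3.981e+07 in linear terms, 76.00 dB SPL.
The limit corresponds to 10^(81/10) = 1.259e+08; subtracting the fixed part leaves 8.608e+07 for the CNC lathe, i.e. 79.35 dB SPL.
Required insertion loss = 93 − 79.35 = 13.65 dB.

14 dB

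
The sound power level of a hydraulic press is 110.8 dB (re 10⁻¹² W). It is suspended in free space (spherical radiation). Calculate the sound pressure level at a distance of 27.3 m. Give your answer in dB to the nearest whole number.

L_p = L_w − 10·log₁₀(4π·r²) with r = 27.3 m.
4π·r² = 9366 m², 10·log₁₀ of that is 39.715 dB.
L_p = 110.8 − 39.715 = 71.08 dB.

71 dB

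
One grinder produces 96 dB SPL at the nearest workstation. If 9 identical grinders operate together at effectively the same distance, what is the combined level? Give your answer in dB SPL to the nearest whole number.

106 dB SPL

L_total = L₁ + 10·log₁₀ N for N identical incoherent sources.
L_total = 96 + 10·log₁₀(9) = 96 + 9.542 = 105.54 dB SPL.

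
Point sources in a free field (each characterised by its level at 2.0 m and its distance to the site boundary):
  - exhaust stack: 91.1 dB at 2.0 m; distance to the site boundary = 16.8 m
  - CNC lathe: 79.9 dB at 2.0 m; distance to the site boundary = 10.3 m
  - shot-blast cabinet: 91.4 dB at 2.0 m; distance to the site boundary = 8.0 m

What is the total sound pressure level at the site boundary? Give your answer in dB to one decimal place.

Propagate each source to the receiver with L = L_ref − 20·log₁₀(r/r_ref), then add intensities.
exhaust stack: 91.1 − 20·log₁₀(16.8/2.0) = 91.1 − 18.49 = 72.61 dB.
CNC lathe: 79.9 − 20·log₁₀(10.3/2.0) = 79.9 − 14.24 = 65.66 dB.
shot-blast cabinet: 91.4 − 20·log₁₀(8.0/2.0) = 91.4 − 12.04 = 79.36 dB.
Σ 10^(L/10) = 1.082e+08 → L_total = 10·log₁₀(1.082e+08) = 80.34 dB.

80.3 dB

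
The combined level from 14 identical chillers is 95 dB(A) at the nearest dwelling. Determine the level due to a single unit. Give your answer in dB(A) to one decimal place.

14 equal contributions raise the level by 10·log₁₀ 14 = 11.461 dB, so each unit alone gives 95 − 11.461.

83.5 dB(A)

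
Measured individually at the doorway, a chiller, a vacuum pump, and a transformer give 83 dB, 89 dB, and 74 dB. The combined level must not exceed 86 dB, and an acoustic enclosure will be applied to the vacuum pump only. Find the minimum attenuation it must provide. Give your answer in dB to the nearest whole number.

7 dB

The untreated sources together contribute 10^(83/10) + 10^(74/10) = 2.246e+08, i.e. 83.51 dB.
To meet 86 dB overall, the treated vacuum pump may contribute at most 10^(86/10) − 2.246e+08 = 1.735e+08, i.e. 82.39 dB.
So the vacuum pump must be reduced from 89 to 82.39 dB: IL = 6.61 dB.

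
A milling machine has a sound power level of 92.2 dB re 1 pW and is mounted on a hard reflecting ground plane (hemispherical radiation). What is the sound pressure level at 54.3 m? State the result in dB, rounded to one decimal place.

The power spreads over a hemisphere of area 2π·r², so L_p = L_w − 10·log₁₀(2π·r²).
2π·r² = 1.853e+04 m², 10·log₁₀ of that is 42.678 dB.
L_p = 92.2 − 42.678 = 49.52 dB.

49.5 dB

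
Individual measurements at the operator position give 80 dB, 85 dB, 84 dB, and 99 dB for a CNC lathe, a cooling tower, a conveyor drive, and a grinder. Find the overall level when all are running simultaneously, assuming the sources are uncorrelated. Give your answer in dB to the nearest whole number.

99 dB

For uncorrelated sources the intensities add, so convert each level to linear form, sum, and take 10·log₁₀ of the total.
Σ 10^(L/10) = 10^(80/10) + 10^(85/10) + 10^(84/10) + 10^(99/10) = 8.611e+09.
L_total = 10·log₁₀(8.611e+09) = 99.35 dB.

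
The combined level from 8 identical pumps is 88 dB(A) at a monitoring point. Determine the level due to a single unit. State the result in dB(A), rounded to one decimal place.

79.0 dB(A)

Dividing the total intensity by 8 lowers the level by 10·log₁₀ 8 = 9.031 dB: L₁ = 88 − 9.031.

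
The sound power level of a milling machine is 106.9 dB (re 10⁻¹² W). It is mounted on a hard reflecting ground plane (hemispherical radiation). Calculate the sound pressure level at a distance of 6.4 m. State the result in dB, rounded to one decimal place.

82.8 dB

Free-field hemispherical radiation: L_p = L_w − 10·log₁₀(2π·r²), r = 6.4 m.
2π·r² = 257.4 m², 10·log₁₀ of that is 24.105 dB.
L_p = 106.9 − 24.105 = 82.79 dB.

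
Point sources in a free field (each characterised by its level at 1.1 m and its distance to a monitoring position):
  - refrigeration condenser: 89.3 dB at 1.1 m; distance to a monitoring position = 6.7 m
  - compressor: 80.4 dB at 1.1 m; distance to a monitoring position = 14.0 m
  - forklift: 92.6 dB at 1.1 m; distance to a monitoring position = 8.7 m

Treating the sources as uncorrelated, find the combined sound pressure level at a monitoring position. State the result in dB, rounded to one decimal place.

77.2 dB

Apply inverse-square spreading to bring every level to the receiver, then sum 10^(L/10).
refrigeration condenser: 89.3 − 20·log₁₀(6.7/1.1) = 89.3 − 15.69 = 73.61 dB.
compressor: 80.4 − 20·log₁₀(14.0/1.1) = 80.4 − 22.09 = 58.31 dB.
forklift: 92.6 − 20·log₁₀(8.7/1.1) = 92.6 − 17.96 = 74.64 dB.
Σ 10^(L/10) = 5.271e+07 → L_total = 10·log₁₀(5.271e+07) = 77.22 dB.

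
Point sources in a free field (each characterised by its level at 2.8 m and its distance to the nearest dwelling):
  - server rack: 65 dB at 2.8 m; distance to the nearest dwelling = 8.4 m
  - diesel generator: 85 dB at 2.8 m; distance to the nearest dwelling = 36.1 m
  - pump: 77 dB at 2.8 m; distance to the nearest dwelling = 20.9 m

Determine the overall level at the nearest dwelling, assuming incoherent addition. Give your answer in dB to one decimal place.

65.0 dB

Apply inverse-square spreading to bring every level to the receiver, then sum 10^(L/10).
server rack: 65 − 20·log₁₀(8.4/2.8) = 65 − 9.54 = 55.46 dB.
diesel generator: 85 − 20·log₁₀(36.1/2.8) = 85 − 22.21 = 62.79 dB.
pump: 77 − 20·log₁₀(20.9/2.8) = 77 − 17.46 = 59.54 dB.
Σ 10^(L/10) = 3.153e+06 → L_total = 10·log₁₀(3.153e+06) = 64.99 dB.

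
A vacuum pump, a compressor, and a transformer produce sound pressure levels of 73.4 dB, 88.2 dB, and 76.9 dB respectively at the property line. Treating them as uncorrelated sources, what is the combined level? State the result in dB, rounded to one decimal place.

88.6 dB

Incoherent sources combine by intensity addition: L_total = 10·log₁₀(Σ 10^(L_i/10)).
Σ 10^(L/10) = 10^(73.4/10) + 10^(88.2/10) + 10^(76.9/10) = 7.315e+08.
L_total = 10·log₁₀(7.315e+08) = 88.64 dB.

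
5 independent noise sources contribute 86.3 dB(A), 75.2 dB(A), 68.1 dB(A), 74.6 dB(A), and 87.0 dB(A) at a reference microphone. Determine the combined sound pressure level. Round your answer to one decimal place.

90.0 dB(A)

For uncorrelated sources the intensities add, so convert each level to linear form, sum, and take 10·log₁₀ of the total.
Σ 10^(L/10) = 10^(86.3/10) + 10^(75.2/10) + 10^(68.1/10) + 10^(74.6/10) + 10^(87.0/10) = 9.962e+08.
L_total = 10·log₁₀(9.962e+08) = 89.98 dB(A).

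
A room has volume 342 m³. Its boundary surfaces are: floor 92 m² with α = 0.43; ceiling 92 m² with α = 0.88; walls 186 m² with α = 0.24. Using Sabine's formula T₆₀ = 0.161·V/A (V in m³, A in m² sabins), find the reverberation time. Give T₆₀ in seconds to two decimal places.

Summing Sᵢαᵢ: 92·0.43 + 92·0.88 + 186·0.24 = 165.16 m².
T₆₀ = 0.161·V/A = 0.161·342/165.16 = 0.333 s.

0.33 s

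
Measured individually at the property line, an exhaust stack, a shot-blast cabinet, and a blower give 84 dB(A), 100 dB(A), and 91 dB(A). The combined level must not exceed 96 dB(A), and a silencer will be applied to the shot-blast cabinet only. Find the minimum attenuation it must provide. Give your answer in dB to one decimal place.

6.1 dB

Everything except the shot-blast cabinet sums to 10^(84/10) + 10^(91/10) = 1.510e+09 in linear terms, 91.79 dB(A).
The limit corresponds to 10^(96/10) = 3.981e+09; subtracting the fixed part leaves 2.471e+09 for the shot-blast cabinet, i.e. 93.93 dB(A).
Required insertion loss = 100 − 93.93 = 6.07 dB.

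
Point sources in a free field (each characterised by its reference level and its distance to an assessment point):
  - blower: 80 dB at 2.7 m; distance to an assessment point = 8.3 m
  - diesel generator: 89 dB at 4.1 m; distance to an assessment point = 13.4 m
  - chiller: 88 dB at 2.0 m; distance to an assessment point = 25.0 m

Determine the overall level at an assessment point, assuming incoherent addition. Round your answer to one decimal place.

Propagate each source to the receiver with L = L_ref − 20·log₁₀(r/r_ref), then add intensities.
blower: 80 − 20·log₁₀(8.3/2.7) = 80 − 9.75 = 70.25 dB.
diesel generator: 89 − 20·log₁₀(13.4/4.1) = 89 − 10.29 = 78.71 dB.
chiller: 88 − 20·log₁₀(25.0/2.0) = 88 − 21.94 = 66.06 dB.
Σ 10^(L/10) = 8.898e+07 → L_total = 10·log₁₀(8.898e+07) = 79.49 dB.

79.5 dB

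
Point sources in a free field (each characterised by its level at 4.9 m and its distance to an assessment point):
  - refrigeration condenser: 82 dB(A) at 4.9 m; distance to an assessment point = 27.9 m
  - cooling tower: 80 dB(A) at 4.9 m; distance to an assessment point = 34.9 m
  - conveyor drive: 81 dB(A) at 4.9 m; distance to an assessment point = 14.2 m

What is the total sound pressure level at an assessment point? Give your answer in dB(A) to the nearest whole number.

73 dB(A)

First find each source's level at the receiver (point-source: −20·log₁₀(r/r_ref)), then combine on an intensity basis.
refrigeration condenser: 82 − 20·log₁₀(27.9/4.9) = 82 − 15.11 = 66.89 dB(A).
cooling tower: 80 − 20·log₁₀(34.9/4.9) = 80 − 17.05 = 62.95 dB(A).
conveyor drive: 81 − 20·log₁₀(14.2/4.9) = 81 − 9.24 = 71.76 dB(A).
Σ 10^(L/10) = 2.185e+07 → L_total = 10·log₁₀(2.185e+07) = 73.39 dB(A).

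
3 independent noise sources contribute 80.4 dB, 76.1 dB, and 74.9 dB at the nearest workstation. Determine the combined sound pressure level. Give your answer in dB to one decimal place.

82.6 dB

Incoherent sources combine by intensity addition: L_total = 10·log₁₀(Σ 10^(L_i/10)).
Σ 10^(L/10) = 10^(80.4/10) + 10^(76.1/10) + 10^(74.9/10) = 1.813e+08.
L_total = 10·log₁₀(1.813e+08) = 82.58 dB.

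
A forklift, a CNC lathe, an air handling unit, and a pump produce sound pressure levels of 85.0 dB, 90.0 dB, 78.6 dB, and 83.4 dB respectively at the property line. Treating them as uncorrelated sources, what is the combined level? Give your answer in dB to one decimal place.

Incoherent sources combine by intensity addition: L_total = 10·log₁₀(Σ 10^(L_i/10)).
Σ 10^(L/10) = 10^(85.0/10) + 10^(90.0/10) + 10^(78.6/10) + 10^(83.4/10) = 1.607e+09.
L_total = 10·log₁₀(1.607e+09) = 92.06 dB.

92.1 dB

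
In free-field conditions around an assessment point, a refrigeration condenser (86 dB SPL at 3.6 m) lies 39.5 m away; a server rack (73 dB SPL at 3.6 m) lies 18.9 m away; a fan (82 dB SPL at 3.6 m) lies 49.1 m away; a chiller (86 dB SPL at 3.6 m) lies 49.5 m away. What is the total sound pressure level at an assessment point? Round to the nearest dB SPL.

First find each source's level at the receiver (point-source: −20·log₁₀(r/r_ref)), then combine on an intensity basis.
refrigeration condenser: 86 − 20·log₁₀(39.5/3.6) = 86 − 20.81 = 65.19 dB SPL.
server rack: 73 − 20·log₁₀(18.9/3.6) = 73 − 14.40 = 58.60 dB SPL.
fan: 82 − 20·log₁₀(49.1/3.6) = 82 − 22.70 = 59.30 dB SPL.
chiller: 86 − 20·log₁₀(49.5/3.6) = 86 − 22.77 = 63.23 dB SPL.
Σ 10^(L/10) = 6.988e+06 → L_total = 10·log₁₀(6.988e+06) = 68.44 dB SPL.

68 dB SPL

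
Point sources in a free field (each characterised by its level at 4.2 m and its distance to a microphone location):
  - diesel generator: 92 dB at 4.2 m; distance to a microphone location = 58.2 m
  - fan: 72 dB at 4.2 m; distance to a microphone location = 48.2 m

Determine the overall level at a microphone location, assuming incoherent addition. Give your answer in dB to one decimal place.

69.2 dB

Apply inverse-square spreading to bring every level to the receiver, then sum 10^(L/10).
diesel generator: 92 − 20·log₁₀(58.2/4.2) = 92 − 22.83 = 69.17 dB.
fan: 72 − 20·log₁₀(48.2/4.2) = 72 − 21.20 = 50.80 dB.
Σ 10^(L/10) = 8.374e+06 → L_total = 10·log₁₀(8.374e+06) = 69.23 dB.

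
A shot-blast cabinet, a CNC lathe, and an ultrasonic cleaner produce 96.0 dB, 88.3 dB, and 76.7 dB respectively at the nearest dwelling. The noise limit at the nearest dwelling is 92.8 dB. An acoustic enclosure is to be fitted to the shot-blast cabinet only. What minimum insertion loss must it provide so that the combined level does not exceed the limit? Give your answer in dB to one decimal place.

The untreated sources together contribute 10^(88.3/10) + 10^(76.7/10) = 7.229e+08, i.e. 88.59 dB.
The limit corresponds to 10^(92.8/10) = 1.905e+09; subtracting the fixed part leaves 1.183e+09 for the shot-blast cabinet, i.e. 90.73 dB.
So the shot-blast cabinet must be reduced from 96.0 to 90.73 dB: IL = 5.27 dB.

5.3 dB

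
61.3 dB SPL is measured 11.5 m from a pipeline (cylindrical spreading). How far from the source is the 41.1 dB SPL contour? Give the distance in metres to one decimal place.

Line-source spreading drops the level by 10·log₁₀(r₂/r₁); inverting, r₂/r₁ = 10^(ΔL/10).
r₂ = 11.5·10^((61.3−41.1)/10) = 11.5·10^(20.2/10) = 1204.20 m.

1204.2 m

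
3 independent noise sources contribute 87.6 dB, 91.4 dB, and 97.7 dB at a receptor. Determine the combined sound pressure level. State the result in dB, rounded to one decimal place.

98.9 dB

For uncorrelated sources the intensities add, so convert each level to linear form, sum, and take 10·log₁₀ of the total.
Σ 10^(L/10) = 10^(87.6/10) + 10^(91.4/10) + 10^(97.7/10) = 7.844e+09.
L_total = 10·log₁₀(7.844e+09) = 98.95 dB.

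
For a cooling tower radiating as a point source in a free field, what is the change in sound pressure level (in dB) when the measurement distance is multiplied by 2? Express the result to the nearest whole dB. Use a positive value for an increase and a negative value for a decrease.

With spherical spreading the level changes by −20·log₁₀(r₂/r₁).
ΔL = −20·log₁₀(2) = -6.02 dB.

-6 dB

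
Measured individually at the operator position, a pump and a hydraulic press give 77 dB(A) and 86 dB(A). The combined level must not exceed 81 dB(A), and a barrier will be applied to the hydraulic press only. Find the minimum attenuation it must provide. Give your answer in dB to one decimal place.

7.2 dB

The untreated sources together contribute 10^(77/10) = 5.012e+07, i.e. 77.00 dB(A).
The limit corresponds to 10^(81/10) = 1.259e+08; subtracting the fixed part leaves 7.577e+07 for the hydraulic press, i.e. 78.80 dB(A).
So the hydraulic press must be reduced from 86 to 78.80 dB(A): IL = 7.20 dB.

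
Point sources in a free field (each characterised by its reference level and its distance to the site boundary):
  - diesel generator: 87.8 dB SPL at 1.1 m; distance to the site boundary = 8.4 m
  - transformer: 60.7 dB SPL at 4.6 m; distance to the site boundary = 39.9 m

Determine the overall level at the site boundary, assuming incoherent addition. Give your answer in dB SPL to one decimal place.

First find each source's level at the receiver (point-source: −20·log₁₀(r/r_ref)), then combine on an intensity basis.
diesel generator: 87.8 − 20·log₁₀(8.4/1.1) = 87.8 − 17.66 = 70.14 dB SPL.
transformer: 60.7 − 20·log₁₀(39.9/4.6) = 60.7 − 18.76 = 41.94 dB SPL.
Σ 10^(L/10) = 1.035e+07 → L_total = 10·log₁₀(1.035e+07) = 70.15 dB SPL.

70.1 dB SPL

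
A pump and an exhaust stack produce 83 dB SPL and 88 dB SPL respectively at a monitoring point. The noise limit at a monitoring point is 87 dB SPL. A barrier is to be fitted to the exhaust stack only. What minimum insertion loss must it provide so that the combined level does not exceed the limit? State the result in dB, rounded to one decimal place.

3.2 dB

Fixed contribution from the other source: Σ 10^(L/10) = 10^(83/10) = 1.995e+08 (83.00 dB SPL).
The limit corresponds to 10^(87/10) = 5.012e+08; subtracting the fixed part leaves 3.017e+08 for the exhaust stack, i.e. 84.80 dB SPL.
Required insertion loss = 88 − 84.80 = 3.20 dB.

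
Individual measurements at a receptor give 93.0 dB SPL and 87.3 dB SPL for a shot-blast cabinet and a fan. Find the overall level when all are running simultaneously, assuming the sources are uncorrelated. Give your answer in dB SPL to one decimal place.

Incoherent sources combine by intensity addition: L_total = 10·log₁₀(Σ 10^(L_i/10)).
Σ 10^(L/10) = 10^(93.0/10) + 10^(87.3/10) = 2.532e+09.
L_total = 10·log₁₀(2.532e+09) = 94.04 dB SPL.

94.0 dB SPL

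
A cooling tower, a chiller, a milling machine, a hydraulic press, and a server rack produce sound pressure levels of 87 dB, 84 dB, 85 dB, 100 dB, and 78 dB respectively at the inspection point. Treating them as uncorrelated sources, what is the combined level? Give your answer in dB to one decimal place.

100.5 dB

For uncorrelated sources the intensities add, so convert each level to linear form, sum, and take 10·log₁₀ of the total.
Σ 10^(L/10) = 10^(87/10) + 10^(84/10) + 10^(85/10) + 10^(100/10) + 10^(78/10) = 1.113e+10.
L_total = 10·log₁₀(1.113e+10) = 100.47 dB.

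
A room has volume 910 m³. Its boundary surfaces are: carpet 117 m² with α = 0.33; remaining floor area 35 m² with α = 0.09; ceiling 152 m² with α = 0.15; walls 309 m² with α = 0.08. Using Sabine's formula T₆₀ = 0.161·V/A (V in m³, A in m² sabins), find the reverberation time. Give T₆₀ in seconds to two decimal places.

Summing Sᵢαᵢ: 117·0.33 + 35·0.09 + 152·0.15 + 309·0.08 = 89.28 m².
T₆₀ = 0.161 × 910 / 89.28 = 1.641 s.

1.64 s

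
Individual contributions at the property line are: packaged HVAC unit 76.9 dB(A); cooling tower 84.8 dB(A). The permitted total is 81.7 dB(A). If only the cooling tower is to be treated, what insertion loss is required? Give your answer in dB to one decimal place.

4.8 dB

Fixed contribution from the other source: Σ 10^(L/10) = 10^(76.9/10) = 4.898e+07 (76.90 dB(A)).
To meet 81.7 dB(A) overall, the treated cooling tower may contribute at most 10^(81.7/10) − 4.898e+07 = 9.893e+07, i.e. 79.95 dB(A).
So the cooling tower must be reduced from 84.8 to 79.95 dB(A): IL = 4.85 dB.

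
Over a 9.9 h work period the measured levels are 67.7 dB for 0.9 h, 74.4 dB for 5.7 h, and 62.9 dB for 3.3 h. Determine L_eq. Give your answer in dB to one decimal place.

72.3 dB

Weight each interval's intensity by its duration and average over T = 9.9 h:
Σ tᵢ·10^(Lᵢ/10) = 0.9·10^(67.7/10) + 5.7·10^(74.4/10) + 3.3·10^(62.9/10) = 1.687e+08.
L_eq = 10·log₁₀(1.687e+08/9.9) = 72.32 dB.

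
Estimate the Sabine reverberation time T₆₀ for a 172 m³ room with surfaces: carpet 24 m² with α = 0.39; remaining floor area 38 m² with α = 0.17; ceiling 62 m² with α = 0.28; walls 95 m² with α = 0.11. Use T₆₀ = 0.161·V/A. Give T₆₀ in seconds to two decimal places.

A = Σ Sᵢαᵢ = 24·0.39 + 38·0.17 + 62·0.28 + 95·0.11 = 43.63 m².
T₆₀ = 0.161·V/A = 0.161·172/43.63 = 0.635 s.

0.63 s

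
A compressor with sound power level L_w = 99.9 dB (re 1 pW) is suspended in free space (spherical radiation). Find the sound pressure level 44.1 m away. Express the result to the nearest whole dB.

56 dB

L_p = L_w − 10·log₁₀(4π·r²) with r = 44.1 m.
4π·r² = 2.444e+04 m², 10·log₁₀ of that is 43.881 dB.
L_p = 99.9 − 43.881 = 56.02 dB.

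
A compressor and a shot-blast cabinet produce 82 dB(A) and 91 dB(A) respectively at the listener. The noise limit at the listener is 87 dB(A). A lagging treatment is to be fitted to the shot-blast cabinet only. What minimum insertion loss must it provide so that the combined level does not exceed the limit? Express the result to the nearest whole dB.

6 dB

Everything except the shot-blast cabinet sums to 10^(82/10) = 1.585e+08 in linear terms, 82.00 dB(A).
To meet 87 dB(A) overall, the treated shot-blast cabinet may contribute at most 10^(87/10) − 1.585e+08 = 3.427e+08, i.e. 85.35 dB(A).
So the shot-blast cabinet must be reduced from 91 to 85.35 dB(A): IL = 5.65 dB.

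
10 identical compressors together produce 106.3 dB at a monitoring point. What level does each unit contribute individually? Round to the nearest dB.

96 dB

For N identical incoherent sources L_total = L₁ + 10·log₁₀ N, so L₁ = 106.3 − 10·log₁₀(10) = 106.3 − 10.000.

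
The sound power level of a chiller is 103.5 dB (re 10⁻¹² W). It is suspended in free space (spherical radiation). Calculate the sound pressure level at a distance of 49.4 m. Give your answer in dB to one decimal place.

Free-field spherical radiation: L_p = L_w − 10·log₁₀(4π·r²), r = 49.4 m.
4π·r² = 3.067e+04 m², 10·log₁₀ of that is 44.867 dB.
L_p = 103.5 − 44.867 = 58.63 dB.

58.6 dB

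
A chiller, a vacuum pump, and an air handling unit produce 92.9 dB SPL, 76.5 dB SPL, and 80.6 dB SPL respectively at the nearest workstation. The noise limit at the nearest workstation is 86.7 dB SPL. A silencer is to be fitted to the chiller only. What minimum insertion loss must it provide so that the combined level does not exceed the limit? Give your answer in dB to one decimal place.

Everything except the chiller sums to 10^(76.5/10) + 10^(80.6/10) = 1.595e+08 in linear terms, 82.03 dB SPL.
To meet 86.7 dB SPL overall, the treated chiller may contribute at most 10^(86.7/10) − 1.595e+08 = 3.083e+08, i.e. 84.89 dB SPL.
Required insertion loss = 92.9 − 84.89 = 8.01 dB.

8.0 dB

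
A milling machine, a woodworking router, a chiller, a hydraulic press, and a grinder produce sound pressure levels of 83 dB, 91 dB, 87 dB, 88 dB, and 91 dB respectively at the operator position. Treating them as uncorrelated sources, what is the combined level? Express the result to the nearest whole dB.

96 dB

For uncorrelated sources the intensities add, so convert each level to linear form, sum, and take 10·log₁₀ of the total.
Σ 10^(L/10) = 10^(83/10) + 10^(91/10) + 10^(87/10) + 10^(88/10) + 10^(91/10) = 3.850e+09.
L_total = 10·log₁₀(3.850e+09) = 95.85 dB.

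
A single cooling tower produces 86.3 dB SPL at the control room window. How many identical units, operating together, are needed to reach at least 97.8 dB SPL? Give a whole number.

The shortfall is 97.8 − 86.3 = 11.5 dB, and N units add 10·log₁₀ N, so need 10·log₁₀ N ≥ 11.5.
N ≥ 10^(11.5/10) = 14.125, so N = 15.

15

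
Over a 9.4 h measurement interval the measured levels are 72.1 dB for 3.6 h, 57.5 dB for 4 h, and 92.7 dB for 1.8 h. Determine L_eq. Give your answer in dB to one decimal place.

The energy average is taken in the linear domain: L_eq = 10·log₁₀[(Σ tᵢ·10^(Lᵢ/10))/T], T = 9.4 h.
Σ tᵢ·10^(Lᵢ/10) = 3.6·10^(72.1/10) + 4·10^(57.5/10) + 1.8·10^(92.7/10) = 3.412e+09.
L_eq = 10·log₁₀(3.412e+09/9.4) = 85.60 dB.

85.6 dB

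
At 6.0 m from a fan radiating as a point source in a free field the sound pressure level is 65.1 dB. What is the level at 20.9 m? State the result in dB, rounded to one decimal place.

Point-source attenuation: ΔL = 20·log₁₀(r₂/r₁) = 20·log₁₀(20.9/6.0) = 10.840 dB.
L₂ = 65.1 − 20·log₁₀(20.9/6.0) = 65.1 − 10.840 = 54.26 dB.

54.3 dB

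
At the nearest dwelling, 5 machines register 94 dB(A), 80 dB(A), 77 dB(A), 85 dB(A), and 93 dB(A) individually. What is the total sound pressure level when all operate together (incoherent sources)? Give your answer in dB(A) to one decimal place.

97.0 dB(A)

For uncorrelated sources the intensities add, so convert each level to linear form, sum, and take 10·log₁₀ of the total.
Σ 10^(L/10) = 10^(94/10) + 10^(80/10) + 10^(77/10) + 10^(85/10) + 10^(93/10) = 4.973e+09.
L_total = 10·log₁₀(4.973e+09) = 96.97 dB(A).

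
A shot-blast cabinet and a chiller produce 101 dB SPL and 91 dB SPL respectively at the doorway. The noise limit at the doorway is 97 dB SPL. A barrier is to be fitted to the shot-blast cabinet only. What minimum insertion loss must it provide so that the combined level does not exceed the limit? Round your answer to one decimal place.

5.3 dB

The untreated sources together contribute 10^(91/10) = 1.259e+09, i.e. 91.00 dB SPL.
The limit corresponds to 10^(97/10) = 5.012e+09; subtracting the fixed part leaves 3.753e+09 for the shot-blast cabinet, i.e. 95.74 dB SPL.
So the shot-blast cabinet must be reduced from 101 to 95.74 dB SPL: IL = 5.26 dB.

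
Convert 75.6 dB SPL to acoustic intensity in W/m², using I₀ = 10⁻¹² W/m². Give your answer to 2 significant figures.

3.6e-05 W/m²

L = 10·log₁₀(I/I₀) ⇒ I = I₀·10^(L/10) = 10⁻¹² × 10^7.56.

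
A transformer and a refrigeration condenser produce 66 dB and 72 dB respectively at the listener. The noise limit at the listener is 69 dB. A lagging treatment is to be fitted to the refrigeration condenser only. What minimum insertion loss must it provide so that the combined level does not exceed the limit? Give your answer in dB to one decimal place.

The untreated sources together contribute 10^(66/10) = 3.981e+06, i.e. 66.00 dB.
To meet 69 dB overall, the treated refrigeration condenser may contribute at most 10^(69/10) − 3.981e+06 = 3.962e+06, i.e. 65.98 dB.
Required insertion loss = 72 − 65.98 = 6.02 dB.

6.0 dB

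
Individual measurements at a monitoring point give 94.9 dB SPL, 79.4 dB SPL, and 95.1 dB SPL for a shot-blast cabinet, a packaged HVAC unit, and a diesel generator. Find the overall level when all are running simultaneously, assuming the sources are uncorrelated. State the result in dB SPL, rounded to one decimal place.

Incoherent sources combine by intensity addition: L_total = 10·log₁₀(Σ 10^(L_i/10)).
Σ 10^(L/10) = 10^(94.9/10) + 10^(79.4/10) + 10^(95.1/10) = 6.413e+09.
L_total = 10·log₁₀(6.413e+09) = 98.07 dB SPL.

98.1 dB SPL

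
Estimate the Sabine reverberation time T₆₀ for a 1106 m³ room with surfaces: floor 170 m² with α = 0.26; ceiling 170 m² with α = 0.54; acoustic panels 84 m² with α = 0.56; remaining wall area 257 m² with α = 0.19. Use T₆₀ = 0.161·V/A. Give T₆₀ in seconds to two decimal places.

A = Σ Sᵢαᵢ = 170·0.26 + 170·0.54 + 84·0.56 + 257·0.19 = 231.87 m².
T₆₀ = 0.161 × 1106 / 231.87 = 0.768 s.

0.77 s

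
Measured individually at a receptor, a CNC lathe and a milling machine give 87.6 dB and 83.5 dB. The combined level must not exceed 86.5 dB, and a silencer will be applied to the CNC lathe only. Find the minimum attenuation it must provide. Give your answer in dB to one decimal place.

Everything except the CNC lathe sums to 10^(83.5/10) = 2.239e+08 in linear terms, 83.50 dB.
To meet 86.5 dB overall, the treated CNC lathe may contribute at most 10^(86.5/10) − 2.239e+08 = 2.228e+08, i.e. 83.48 dB.
So the CNC lathe must be reduced from 87.6 to 83.48 dB: IL = 4.12 dB.

4.1 dB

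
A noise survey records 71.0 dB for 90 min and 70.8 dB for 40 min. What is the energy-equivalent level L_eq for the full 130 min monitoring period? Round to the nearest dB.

71 dB

L_eq = 10·log₁₀[(1/T)·Σ tᵢ·10^(Lᵢ/10)] with T = 130 min.
Σ tᵢ·10^(Lᵢ/10) = 90·10^(71.0/10) + 40·10^(70.8/10) = 1.614e+09.
L_eq = 10·log₁₀(1.614e+09/130) = 70.94 dB.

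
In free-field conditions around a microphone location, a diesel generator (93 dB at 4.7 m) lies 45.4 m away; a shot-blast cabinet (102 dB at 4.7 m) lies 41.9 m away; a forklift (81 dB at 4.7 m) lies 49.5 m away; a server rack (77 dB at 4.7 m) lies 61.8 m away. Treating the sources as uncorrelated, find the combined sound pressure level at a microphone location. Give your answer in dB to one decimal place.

First find each source's level at the receiver (point-source: −20·log₁₀(r/r_ref)), then combine on an intensity basis.
diesel generator: 93 − 20·log₁₀(45.4/4.7) = 93 − 19.70 = 73.30 dB.
shot-blast cabinet: 102 − 20·log₁₀(41.9/4.7) = 102 − 19.00 = 83.00 dB.
forklift: 81 − 20·log₁₀(49.5/4.7) = 81 − 20.45 = 60.55 dB.
server rack: 77 − 20·log₁₀(61.8/4.7) = 77 − 22.38 = 54.62 dB.
Σ 10^(L/10) = 2.222e+08 → L_total = 10·log₁₀(2.222e+08) = 83.47 dB.

83.5 dB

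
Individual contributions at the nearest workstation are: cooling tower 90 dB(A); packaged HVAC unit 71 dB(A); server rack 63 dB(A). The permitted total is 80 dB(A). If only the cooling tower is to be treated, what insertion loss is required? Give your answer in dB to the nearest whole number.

The untreated sources together contribute 10^(71/10) + 10^(63/10) = 1.458e+07, i.e. 71.64 dB(A).
To meet 80 dB(A) overall, the treated cooling tower may contribute at most 10^(80/10) − 1.458e+07 = 8.542e+07, i.e. 79.32 dB(A).
Required insertion loss = 90 − 79.32 = 10.68 dB.

11 dB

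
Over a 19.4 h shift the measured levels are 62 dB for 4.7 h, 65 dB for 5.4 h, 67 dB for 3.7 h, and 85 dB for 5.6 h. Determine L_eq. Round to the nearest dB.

80 dB

Weight each interval's intensity by its duration and average over T = 19.4 h:
Σ tᵢ·10^(Lᵢ/10) = 4.7·10^(62/10) + 5.4·10^(65/10) + 3.7·10^(67/10) + 5.6·10^(85/10) = 1.814e+09.
L_eq = 10·log₁₀(1.814e+09/19.4) = 79.71 dB.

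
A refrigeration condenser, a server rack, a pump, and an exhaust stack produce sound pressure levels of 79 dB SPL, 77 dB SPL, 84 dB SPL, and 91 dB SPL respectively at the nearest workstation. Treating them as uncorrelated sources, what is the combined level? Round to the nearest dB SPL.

92 dB SPL

Incoherent sources combine by intensity addition: L_total = 10·log₁₀(Σ 10^(L_i/10)).
Σ 10^(L/10) = 10^(79/10) + 10^(77/10) + 10^(84/10) + 10^(91/10) = 1.640e+09.
L_total = 10·log₁₀(1.640e+09) = 92.15 dB SPL.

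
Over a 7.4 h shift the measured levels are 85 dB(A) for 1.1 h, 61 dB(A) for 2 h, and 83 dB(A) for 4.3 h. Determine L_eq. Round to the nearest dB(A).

82 dB(A)

Weight each interval's intensity by its duration and average over T = 7.4 h:
Σ tᵢ·10^(Lᵢ/10) = 1.1·10^(85/10) + 2·10^(61/10) + 4.3·10^(83/10) = 1.208e+09.
L_eq = 10·log₁₀(1.208e+09/7.4) = 82.13 dB(A).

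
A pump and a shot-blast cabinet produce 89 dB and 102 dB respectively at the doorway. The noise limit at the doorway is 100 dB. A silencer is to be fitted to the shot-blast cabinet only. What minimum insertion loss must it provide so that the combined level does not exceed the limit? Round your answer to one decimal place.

The untreated sources together contribute 10^(89/10) = 7.943e+08, i.e. 89.00 dB.
To meet 100 dB overall, the treated shot-blast cabinet may contribute at most 10^(100/10) − 7.943e+08 = 9.206e+09, i.e. 99.64 dB.
Required insertion loss = 102 − 99.64 = 2.36 dB.

2.4 dB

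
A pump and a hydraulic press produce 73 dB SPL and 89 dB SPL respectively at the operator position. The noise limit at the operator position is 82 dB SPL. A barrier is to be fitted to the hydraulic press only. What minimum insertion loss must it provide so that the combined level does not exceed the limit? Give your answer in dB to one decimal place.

7.6 dB

Everything except the hydraulic press sums to 10^(73/10) = 1.995e+07 in linear terms, 73.00 dB SPL.
The limit corresponds to 10^(82/10) = 1.585e+08; subtracting the fixed part leaves 1.385e+08 for the hydraulic press, i.e. 81.42 dB SPL.
Required insertion loss = 89 − 81.42 = 7.58 dB.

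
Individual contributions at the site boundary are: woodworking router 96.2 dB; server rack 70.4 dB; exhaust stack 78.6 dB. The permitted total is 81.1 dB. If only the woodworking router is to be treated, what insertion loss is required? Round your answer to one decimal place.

Everything except the woodworking router sums to 10^(70.4/10) + 10^(78.6/10) = 8.341e+07 in linear terms, 79.21 dB.
The limit corresponds to 10^(81.1/10) = 1.288e+08; subtracting the fixed part leaves 4.542e+07 for the woodworking router, i.e. 76.57 dB.
Required insertion loss = 96.2 − 76.57 = 19.63 dB.

19.6 dB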